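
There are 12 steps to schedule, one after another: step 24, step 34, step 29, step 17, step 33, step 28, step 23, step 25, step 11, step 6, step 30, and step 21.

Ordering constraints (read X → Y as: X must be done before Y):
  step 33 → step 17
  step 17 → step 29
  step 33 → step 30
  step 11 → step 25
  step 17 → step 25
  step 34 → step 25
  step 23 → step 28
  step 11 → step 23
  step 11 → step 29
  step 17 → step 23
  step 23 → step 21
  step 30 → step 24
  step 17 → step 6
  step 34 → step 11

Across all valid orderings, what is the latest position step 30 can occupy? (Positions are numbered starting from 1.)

Following the constraints forward from step 30, its only required successor is step 24.
With 1 mandatory successor out of 12 steps total, the latest slot for step 30 is 12−1 = 11, and it's reachable by doing all non-successors before step 30.

11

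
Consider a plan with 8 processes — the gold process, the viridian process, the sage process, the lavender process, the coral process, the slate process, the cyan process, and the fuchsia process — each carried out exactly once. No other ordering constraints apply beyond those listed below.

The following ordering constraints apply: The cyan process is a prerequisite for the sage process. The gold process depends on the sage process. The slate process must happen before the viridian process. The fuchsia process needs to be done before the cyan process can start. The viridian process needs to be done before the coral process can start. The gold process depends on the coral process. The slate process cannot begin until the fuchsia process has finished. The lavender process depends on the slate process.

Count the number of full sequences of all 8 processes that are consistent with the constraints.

55

The fuchsia process is the only process with nothing required before it, so every ordering starts there.
Enumerating by repeatedly choosing an available process (one whose prerequisites are all placed) gives 55 distinct complete orderings.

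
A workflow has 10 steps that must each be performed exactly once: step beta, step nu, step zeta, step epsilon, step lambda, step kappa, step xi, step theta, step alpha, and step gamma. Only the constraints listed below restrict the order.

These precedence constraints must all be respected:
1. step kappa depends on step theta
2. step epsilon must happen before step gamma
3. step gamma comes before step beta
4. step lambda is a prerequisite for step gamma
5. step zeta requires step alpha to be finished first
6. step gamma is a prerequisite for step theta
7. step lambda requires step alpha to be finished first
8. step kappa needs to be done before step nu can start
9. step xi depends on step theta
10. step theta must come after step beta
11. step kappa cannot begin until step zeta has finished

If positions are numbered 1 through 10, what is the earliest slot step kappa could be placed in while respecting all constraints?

8

Working backwards through the constraints from step kappa, its full set of required predecessors is step beta, step zeta, step epsilon, step lambda, step theta, step alpha, step gamma — 7 of them.
So at minimum 7 steps come before step kappa, putting step kappa no earlier than position 8. That position is achievable by scheduling exactly those predecessors first.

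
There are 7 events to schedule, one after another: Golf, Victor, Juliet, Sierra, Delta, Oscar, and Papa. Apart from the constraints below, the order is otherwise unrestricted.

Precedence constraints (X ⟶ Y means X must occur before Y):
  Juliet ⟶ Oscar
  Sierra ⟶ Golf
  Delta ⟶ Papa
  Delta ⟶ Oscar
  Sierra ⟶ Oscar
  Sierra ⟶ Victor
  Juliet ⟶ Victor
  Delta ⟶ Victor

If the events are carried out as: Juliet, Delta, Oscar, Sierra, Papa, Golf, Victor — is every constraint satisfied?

No

The sequence places Oscar ahead of Sierra.
Since Sierra is required before Oscar, the ordering is invalid.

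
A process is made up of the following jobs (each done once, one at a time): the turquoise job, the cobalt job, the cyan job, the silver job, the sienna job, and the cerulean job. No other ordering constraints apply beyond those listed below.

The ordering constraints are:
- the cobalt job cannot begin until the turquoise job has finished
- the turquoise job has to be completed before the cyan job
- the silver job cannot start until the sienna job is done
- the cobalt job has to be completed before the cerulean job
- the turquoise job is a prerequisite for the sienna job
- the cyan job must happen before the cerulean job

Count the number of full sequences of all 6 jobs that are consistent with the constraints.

20

The turquoise job is the only job with nothing required before it, so every ordering starts there.
Enumerating by repeatedly choosing an available job (one whose prerequisites are all placed) gives 20 distinct complete orderings.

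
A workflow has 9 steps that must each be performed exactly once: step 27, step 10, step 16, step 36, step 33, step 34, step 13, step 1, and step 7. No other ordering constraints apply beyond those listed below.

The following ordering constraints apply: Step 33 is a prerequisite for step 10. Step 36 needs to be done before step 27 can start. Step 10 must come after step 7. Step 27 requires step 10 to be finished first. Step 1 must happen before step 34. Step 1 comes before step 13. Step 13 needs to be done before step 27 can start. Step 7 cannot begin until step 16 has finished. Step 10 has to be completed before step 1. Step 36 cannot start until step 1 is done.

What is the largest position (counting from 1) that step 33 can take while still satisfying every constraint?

Every step that must follow step 33 has to come after it. Tracing all chains starting from step 33, those steps are: step 27, step 10, step 36, step 34, step 13, step 1 — 6 in total.
With 6 mandatory successors out of 9 steps total, the latest slot for step 33 is 9−6 = 3, and it's reachable by doing all non-successors before step 33.

3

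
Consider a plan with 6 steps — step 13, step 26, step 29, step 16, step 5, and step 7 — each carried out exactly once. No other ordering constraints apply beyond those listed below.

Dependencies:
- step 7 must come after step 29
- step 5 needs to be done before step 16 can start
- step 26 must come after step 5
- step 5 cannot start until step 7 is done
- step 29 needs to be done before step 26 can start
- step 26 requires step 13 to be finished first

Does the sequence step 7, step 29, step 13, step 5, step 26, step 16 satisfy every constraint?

In the proposed order, step 7 appears before step 29.
That contradicts the constraint that step 29 must precede step 7.

No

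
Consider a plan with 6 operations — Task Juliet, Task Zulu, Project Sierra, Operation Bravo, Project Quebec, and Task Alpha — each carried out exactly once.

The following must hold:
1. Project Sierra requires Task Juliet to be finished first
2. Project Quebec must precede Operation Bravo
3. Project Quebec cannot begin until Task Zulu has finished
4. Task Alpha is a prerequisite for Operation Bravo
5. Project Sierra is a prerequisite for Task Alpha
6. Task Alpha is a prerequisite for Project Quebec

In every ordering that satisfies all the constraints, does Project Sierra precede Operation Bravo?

Yes

There is a constraint chain Project Sierra → Task Alpha → Operation Bravo.
That forces Project Sierra before Operation Bravo in every valid schedule.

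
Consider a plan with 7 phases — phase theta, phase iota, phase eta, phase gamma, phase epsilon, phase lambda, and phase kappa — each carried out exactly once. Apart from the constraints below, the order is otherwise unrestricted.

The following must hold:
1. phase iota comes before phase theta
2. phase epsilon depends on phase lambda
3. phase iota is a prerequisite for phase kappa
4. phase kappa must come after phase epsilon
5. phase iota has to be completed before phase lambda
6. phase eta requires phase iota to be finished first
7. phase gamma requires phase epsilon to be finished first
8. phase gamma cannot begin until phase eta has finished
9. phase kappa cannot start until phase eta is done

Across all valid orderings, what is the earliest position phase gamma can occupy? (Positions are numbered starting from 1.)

5

Every phase that must precede phase gamma has to come before it. Tracing all chains that end at phase gamma, those phases are: phase iota, phase eta, phase epsilon, phase lambda — 4 in total.
So at minimum 4 phases come before phase gamma, putting phase gamma no earlier than position 5. That position is achievable by scheduling exactly those predecessors first.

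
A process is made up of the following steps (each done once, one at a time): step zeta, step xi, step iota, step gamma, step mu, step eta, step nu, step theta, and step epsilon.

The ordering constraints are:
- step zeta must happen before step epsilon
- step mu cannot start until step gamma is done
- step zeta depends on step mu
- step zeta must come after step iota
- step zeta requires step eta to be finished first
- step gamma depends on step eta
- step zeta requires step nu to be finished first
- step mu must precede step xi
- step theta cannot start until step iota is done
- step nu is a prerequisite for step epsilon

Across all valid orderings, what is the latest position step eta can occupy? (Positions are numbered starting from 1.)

4

Following every chain forward from step eta, the steps that must come later are step zeta, step xi, step gamma, step mu, step epsilon — 5 of them.
With 5 mandatory successors out of 9 steps total, the latest slot for step eta is 9−5 = 4, and it's reachable by doing all non-successors before step eta.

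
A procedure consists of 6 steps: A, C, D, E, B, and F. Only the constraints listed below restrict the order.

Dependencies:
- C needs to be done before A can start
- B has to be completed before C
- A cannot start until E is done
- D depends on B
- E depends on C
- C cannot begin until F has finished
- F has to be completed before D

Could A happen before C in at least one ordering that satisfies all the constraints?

There is a dependency chain C → A, so A always comes after C.
Hence A can never be scheduled before C.

No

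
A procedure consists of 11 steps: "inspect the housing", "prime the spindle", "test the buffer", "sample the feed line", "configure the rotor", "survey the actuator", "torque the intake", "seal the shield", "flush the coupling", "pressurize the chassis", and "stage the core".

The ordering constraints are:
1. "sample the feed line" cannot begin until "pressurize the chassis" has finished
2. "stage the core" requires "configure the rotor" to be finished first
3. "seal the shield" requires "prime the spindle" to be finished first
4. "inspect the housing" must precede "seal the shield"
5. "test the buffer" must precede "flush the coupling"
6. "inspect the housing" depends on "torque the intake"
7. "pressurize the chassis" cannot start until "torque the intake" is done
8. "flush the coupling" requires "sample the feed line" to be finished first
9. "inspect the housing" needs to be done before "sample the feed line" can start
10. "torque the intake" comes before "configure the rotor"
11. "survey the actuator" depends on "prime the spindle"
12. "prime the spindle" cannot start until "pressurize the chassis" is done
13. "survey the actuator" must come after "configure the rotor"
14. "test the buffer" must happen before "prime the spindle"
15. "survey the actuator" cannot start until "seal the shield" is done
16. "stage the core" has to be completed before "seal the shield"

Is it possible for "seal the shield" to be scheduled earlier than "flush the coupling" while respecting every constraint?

Yes

No chain of constraints runs from "flush the coupling" to "seal the shield", so "flush the coupling" is not required to come first.
So a valid ordering placing "seal the shield" earlier than "flush the coupling" exists.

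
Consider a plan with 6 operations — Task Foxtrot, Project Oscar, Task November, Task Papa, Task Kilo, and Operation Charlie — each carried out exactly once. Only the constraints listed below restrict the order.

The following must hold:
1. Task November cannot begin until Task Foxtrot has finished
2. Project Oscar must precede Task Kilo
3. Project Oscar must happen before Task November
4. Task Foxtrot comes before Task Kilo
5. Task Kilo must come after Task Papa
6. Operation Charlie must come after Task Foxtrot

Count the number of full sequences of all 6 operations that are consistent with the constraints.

3 operations have no prerequisites (Task Foxtrot, Project Oscar, Task Papa), so any of them could come first.
Systematically extending each partial ordering one operation at a time and counting, there are 57 complete orderings.

57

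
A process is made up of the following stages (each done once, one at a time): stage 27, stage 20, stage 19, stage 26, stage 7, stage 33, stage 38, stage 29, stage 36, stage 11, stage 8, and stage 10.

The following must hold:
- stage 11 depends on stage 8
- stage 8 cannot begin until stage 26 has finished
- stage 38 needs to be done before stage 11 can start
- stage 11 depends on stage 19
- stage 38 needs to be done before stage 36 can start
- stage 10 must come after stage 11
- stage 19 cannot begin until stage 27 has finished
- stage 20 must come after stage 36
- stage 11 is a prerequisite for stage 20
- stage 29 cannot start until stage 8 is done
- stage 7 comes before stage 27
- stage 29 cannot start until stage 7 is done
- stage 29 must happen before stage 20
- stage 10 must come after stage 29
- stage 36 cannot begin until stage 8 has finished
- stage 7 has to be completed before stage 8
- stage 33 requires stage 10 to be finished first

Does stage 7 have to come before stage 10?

Yes

Following the dependencies: stage 7 → stage 29 → stage 10.
Hence stage 7 necessarily comes before stage 10.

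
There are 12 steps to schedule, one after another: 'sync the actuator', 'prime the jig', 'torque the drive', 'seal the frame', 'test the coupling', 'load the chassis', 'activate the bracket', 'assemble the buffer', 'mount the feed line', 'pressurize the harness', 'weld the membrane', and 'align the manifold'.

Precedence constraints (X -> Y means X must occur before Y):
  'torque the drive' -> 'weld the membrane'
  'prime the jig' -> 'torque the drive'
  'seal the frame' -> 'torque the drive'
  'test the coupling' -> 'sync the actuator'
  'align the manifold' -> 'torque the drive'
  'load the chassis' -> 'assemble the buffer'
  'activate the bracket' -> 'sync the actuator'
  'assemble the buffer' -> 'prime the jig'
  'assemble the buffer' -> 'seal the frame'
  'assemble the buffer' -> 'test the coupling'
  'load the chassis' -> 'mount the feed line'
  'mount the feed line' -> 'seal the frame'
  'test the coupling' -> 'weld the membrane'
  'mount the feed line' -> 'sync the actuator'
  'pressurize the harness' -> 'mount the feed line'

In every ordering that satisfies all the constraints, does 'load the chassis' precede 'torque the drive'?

Yes

There is a constraint chain 'load the chassis' → 'mount the feed line' → 'seal the frame' → 'torque the drive'.
Hence 'load the chassis' necessarily comes before 'torque the drive'.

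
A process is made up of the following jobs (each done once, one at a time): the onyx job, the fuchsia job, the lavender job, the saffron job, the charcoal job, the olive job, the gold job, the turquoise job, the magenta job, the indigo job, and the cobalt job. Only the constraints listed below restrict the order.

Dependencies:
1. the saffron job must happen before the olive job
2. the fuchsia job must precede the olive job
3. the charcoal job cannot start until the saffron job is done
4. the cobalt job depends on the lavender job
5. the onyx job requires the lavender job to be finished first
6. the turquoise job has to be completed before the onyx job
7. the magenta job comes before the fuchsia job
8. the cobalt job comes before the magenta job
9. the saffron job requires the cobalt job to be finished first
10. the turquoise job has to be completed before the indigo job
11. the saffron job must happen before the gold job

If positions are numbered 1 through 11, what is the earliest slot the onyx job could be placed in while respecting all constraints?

The jobs that are forced before the onyx job, directly or transitively, are the lavender job, the turquoise job. That's 2 jobs.
So at minimum 2 jobs come before the onyx job, putting the onyx job no earlier than position 3. That position is achievable by scheduling exactly those predecessors first.

3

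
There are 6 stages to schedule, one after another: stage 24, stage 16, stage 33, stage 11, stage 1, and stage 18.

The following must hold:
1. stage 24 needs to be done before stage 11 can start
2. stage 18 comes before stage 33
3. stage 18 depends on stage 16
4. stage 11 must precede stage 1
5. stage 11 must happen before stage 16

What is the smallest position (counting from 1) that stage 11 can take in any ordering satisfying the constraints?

2

The only stage forced before stage 11 (directly or transitively) is stage 24.
So at minimum 1 stage comes before stage 11, putting stage 11 no earlier than position 2. That position is achievable by scheduling exactly that predecessor first.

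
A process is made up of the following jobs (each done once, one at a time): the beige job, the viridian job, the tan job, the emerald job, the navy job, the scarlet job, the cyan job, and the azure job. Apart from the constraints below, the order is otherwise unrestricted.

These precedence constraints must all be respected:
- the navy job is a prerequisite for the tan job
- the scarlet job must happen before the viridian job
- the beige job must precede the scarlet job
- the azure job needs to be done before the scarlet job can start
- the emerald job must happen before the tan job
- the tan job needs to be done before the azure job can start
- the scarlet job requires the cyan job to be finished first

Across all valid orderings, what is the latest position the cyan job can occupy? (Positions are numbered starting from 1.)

6

Every job that must follow the cyan job has to come after it. Tracing all chains starting from the cyan job, those jobs are: the viridian job, the scarlet job — 2 in total.
With 2 mandatory successors out of 8 jobs total, the latest slot for the cyan job is 8−2 = 6, and it's reachable by doing all non-successors before the cyan job.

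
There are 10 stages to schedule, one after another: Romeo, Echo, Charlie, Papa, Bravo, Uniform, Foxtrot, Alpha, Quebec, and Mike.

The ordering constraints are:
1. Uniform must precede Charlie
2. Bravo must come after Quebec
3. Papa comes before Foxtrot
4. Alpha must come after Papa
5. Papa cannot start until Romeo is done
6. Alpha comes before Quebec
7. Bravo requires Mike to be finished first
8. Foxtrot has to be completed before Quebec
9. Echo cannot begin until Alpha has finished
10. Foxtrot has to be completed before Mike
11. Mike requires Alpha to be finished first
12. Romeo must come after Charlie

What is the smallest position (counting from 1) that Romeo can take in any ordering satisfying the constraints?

3

The stages that are forced before Romeo, directly or transitively, are Charlie, Uniform. That's 2 stages.
So at minimum 2 stages come before Romeo, putting Romeo no earlier than position 3. That position is achievable by scheduling exactly those predecessors first.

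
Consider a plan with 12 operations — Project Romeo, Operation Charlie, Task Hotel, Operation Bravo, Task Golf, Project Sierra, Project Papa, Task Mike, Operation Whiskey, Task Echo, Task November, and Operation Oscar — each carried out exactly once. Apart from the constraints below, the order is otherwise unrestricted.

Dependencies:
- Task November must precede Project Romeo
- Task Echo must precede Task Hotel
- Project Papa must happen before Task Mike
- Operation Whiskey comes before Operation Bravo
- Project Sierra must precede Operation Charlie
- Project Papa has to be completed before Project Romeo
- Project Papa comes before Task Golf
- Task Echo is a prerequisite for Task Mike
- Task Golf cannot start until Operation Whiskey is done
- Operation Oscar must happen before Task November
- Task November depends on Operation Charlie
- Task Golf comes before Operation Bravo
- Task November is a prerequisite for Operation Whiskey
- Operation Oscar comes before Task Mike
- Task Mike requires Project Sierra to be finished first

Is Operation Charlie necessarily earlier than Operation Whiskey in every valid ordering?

There is a constraint chain Operation Charlie → Task November → Operation Whiskey.
That forces Operation Charlie before Operation Whiskey in every valid schedule.

Yes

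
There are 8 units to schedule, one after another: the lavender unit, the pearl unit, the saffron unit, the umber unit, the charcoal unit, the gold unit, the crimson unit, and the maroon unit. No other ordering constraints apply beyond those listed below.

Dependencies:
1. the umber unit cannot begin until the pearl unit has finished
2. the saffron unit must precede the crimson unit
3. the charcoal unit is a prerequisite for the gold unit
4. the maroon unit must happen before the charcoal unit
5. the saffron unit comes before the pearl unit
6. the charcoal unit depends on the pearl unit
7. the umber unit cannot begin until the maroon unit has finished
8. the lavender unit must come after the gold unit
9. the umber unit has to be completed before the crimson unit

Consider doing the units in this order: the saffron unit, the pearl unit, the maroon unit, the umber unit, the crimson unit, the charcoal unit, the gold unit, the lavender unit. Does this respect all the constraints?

Going through the constraints one by one, each required predecessor appears earlier in the sequence than its dependent — e.g. the pearl unit (position 2) is before the charcoal unit (position 6), as required.

Yes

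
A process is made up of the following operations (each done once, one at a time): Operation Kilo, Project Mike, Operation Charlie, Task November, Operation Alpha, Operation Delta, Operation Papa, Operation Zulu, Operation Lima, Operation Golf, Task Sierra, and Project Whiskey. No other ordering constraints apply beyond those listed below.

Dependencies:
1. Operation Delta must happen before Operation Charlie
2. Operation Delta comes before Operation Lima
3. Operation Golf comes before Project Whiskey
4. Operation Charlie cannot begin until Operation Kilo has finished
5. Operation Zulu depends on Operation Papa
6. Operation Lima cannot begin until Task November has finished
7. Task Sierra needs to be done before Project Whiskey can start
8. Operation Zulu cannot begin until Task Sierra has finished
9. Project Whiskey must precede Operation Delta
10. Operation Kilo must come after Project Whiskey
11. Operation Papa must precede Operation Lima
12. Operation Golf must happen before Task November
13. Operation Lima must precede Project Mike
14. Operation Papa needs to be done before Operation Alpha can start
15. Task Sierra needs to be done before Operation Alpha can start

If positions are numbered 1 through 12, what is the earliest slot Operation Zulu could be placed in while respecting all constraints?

Working backwards through the constraints from Operation Zulu, its full set of required predecessors is Operation Papa, Task Sierra — 2 of them.
With 2 mandatory predecessors, the earliest Operation Zulu can sit is position 2+1 = 3, and placing just those 2 first achieves it.

3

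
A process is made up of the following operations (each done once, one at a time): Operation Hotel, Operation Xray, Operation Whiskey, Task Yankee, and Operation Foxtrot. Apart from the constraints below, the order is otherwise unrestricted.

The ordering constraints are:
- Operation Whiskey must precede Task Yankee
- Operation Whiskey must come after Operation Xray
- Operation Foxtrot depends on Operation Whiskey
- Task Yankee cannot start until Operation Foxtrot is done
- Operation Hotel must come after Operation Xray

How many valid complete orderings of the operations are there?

Operation Xray is the only operation with nothing required before it, so every ordering starts there.
Systematically extending each partial ordering one operation at a time and counting, there are 4 complete orderings.

4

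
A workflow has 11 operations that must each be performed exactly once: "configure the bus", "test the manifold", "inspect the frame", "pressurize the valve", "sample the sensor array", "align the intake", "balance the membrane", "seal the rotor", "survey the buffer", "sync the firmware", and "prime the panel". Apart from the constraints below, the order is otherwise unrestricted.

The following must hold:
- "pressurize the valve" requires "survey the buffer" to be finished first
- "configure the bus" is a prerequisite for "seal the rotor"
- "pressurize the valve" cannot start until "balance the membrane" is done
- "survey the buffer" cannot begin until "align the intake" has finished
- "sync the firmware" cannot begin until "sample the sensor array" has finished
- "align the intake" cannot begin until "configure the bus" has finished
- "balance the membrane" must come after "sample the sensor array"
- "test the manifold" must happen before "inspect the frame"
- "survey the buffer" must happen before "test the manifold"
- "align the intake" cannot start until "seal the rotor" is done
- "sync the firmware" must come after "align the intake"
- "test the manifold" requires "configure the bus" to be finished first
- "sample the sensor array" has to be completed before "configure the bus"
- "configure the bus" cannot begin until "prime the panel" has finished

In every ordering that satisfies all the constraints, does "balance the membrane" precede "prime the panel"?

No

Nothing in the constraints links "balance the membrane" and "prime the panel"; they are unordered relative to each other.
A valid ordering placing "prime the panel" before "balance the membrane" exists, so the answer is no.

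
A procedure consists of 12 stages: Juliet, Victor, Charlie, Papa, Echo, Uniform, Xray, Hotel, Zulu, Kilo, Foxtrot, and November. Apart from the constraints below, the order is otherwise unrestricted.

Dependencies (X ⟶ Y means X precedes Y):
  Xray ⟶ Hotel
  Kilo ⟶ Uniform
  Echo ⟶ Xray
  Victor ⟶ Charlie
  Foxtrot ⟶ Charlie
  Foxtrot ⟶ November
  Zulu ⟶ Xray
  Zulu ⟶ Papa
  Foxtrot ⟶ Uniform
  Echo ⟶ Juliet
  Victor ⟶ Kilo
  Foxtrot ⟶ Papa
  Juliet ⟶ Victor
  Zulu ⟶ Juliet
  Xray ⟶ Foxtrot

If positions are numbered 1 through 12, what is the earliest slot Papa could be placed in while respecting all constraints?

5

Every stage that must precede Papa has to come before it. Tracing all chains that end at Papa, those stages are: Echo, Xray, Zulu, Foxtrot — 4 in total.
With 4 mandatory predecessors, the earliest Papa can sit is position 4+1 = 5, and placing just those 4 first achieves it.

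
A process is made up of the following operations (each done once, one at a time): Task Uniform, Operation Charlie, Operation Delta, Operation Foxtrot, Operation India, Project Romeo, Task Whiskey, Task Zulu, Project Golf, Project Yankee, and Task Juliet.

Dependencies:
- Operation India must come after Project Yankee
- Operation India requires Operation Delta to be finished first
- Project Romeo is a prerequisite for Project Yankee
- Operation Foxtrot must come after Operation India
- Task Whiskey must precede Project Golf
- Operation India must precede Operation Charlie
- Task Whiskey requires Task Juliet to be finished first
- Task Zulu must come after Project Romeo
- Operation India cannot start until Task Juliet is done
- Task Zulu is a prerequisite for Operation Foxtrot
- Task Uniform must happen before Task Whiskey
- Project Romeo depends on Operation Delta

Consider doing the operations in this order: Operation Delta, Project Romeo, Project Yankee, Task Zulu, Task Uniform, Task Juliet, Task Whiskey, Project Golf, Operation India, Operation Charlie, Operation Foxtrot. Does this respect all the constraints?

Every stated constraint is respected: Operation Delta sits at position 1, ahead of Operation India at position 9, and each of the other listed pairs likewise has the predecessor earlier in the sequence.

Yes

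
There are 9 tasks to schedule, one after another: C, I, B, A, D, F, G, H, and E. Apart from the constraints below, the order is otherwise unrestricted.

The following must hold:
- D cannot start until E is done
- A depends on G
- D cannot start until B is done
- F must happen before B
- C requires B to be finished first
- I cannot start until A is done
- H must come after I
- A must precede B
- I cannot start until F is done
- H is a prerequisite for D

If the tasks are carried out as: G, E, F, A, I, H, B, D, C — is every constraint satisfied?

Every stated constraint is respected: E sits at position 2, ahead of D at position 8, and each of the other listed pairs likewise has the predecessor earlier in the sequence.

Yes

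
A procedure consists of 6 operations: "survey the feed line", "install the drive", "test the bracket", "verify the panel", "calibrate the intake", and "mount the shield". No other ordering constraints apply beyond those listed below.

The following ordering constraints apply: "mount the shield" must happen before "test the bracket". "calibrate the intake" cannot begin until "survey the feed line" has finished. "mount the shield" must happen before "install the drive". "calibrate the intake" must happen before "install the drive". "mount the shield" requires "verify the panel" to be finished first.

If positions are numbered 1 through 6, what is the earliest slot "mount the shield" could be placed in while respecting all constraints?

2

The only operation forced before "mount the shield" (directly or transitively) is "verify the panel".
So at minimum 1 operation comes before "mount the shield", putting "mount the shield" no earlier than position 2. That position is achievable by scheduling exactly that predecessor first.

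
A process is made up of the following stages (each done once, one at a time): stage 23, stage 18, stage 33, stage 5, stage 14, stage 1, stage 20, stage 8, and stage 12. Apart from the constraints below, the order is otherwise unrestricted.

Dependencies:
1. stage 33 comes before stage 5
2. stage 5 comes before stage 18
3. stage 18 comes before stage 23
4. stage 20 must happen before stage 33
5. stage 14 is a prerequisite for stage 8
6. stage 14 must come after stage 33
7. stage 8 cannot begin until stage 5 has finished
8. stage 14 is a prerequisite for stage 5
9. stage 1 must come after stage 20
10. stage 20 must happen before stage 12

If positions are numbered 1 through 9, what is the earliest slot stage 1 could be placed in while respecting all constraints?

2

The only stage forced before stage 1 (directly or transitively) is stage 20.
With 1 mandatory predecessor, the earliest stage 1 can sit is position 1+1 = 2, and placing just that one first achieves it.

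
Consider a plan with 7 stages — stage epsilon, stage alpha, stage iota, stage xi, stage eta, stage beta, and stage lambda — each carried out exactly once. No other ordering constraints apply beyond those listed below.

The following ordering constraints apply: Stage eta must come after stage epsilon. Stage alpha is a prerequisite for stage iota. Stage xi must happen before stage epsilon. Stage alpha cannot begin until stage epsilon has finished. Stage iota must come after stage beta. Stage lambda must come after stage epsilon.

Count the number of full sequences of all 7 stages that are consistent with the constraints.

The stages with no prerequisites are stage xi, stage beta; any of them can be placed first.
Counting all ways to extend the partial order to a total order gives 64.

64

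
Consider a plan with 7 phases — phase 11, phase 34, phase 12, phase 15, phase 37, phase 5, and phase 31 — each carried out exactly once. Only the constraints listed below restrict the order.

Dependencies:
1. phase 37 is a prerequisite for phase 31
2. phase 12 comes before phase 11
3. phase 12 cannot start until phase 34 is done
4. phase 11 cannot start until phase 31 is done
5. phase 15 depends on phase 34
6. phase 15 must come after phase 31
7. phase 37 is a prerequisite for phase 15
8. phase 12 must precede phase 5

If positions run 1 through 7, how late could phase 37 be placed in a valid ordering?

The phases that are forced after phase 37, directly or by a chain of constraints, are phase 11, phase 15, phase 31. That's 3 phases.
With 3 mandatory successors out of 7 phases total, the latest slot for phase 37 is 7−3 = 4, and it's reachable by doing all non-successors before phase 37.

4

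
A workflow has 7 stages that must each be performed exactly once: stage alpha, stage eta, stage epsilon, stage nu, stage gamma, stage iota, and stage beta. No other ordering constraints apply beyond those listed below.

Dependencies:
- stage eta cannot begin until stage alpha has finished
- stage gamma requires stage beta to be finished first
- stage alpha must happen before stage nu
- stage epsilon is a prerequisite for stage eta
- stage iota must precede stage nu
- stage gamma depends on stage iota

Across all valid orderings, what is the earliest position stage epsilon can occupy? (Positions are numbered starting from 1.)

1

No constraint forces any other stage before stage epsilon, so it can be placed first.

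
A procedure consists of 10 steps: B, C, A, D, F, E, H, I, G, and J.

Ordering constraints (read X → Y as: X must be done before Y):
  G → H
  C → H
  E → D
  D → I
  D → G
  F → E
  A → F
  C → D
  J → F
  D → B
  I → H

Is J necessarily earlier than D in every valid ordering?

Yes

Tracing the constraints gives a chain: J → F → E → D.
Hence J necessarily comes before D.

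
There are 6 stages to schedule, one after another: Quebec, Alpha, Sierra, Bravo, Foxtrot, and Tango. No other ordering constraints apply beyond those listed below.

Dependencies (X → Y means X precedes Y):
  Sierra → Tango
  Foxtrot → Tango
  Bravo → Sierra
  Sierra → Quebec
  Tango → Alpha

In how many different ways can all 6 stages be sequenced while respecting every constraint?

10

2 stages have no prerequisites (Bravo, Foxtrot), so any of them could come first.
Systematically extending each partial ordering one stage at a time and counting, there are 10 complete orderings.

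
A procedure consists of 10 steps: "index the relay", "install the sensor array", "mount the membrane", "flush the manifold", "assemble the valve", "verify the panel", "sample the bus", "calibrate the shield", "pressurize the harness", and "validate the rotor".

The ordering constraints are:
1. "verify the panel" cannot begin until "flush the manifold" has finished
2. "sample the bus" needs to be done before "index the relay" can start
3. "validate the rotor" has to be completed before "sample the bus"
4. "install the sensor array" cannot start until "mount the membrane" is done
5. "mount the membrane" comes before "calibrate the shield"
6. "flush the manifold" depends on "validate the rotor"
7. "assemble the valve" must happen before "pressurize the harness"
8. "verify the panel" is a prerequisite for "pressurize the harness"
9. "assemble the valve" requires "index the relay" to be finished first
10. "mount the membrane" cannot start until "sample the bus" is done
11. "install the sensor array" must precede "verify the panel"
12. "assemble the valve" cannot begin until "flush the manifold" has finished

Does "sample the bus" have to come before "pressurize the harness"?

Yes

Chaining the stated constraints: "sample the bus" → "index the relay" → "assemble the valve" → "pressurize the harness".
That forces "sample the bus" before "pressurize the harness" in every valid schedule.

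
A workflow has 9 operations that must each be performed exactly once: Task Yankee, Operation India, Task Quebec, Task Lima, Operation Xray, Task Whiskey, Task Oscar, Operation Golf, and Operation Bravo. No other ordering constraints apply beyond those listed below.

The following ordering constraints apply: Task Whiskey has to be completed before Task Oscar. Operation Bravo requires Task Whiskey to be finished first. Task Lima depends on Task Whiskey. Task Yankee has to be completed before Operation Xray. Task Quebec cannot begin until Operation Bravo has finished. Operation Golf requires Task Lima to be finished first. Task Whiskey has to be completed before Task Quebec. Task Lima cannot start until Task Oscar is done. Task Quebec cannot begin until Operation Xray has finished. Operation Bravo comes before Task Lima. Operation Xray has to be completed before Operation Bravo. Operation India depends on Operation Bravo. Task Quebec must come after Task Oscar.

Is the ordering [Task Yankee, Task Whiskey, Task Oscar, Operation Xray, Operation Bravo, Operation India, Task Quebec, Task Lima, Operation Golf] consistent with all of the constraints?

Yes

Going through the constraints one by one, each required predecessor appears earlier in the sequence than its dependent — e.g. Task Whiskey (position 2) is before Task Lima (position 8), as required.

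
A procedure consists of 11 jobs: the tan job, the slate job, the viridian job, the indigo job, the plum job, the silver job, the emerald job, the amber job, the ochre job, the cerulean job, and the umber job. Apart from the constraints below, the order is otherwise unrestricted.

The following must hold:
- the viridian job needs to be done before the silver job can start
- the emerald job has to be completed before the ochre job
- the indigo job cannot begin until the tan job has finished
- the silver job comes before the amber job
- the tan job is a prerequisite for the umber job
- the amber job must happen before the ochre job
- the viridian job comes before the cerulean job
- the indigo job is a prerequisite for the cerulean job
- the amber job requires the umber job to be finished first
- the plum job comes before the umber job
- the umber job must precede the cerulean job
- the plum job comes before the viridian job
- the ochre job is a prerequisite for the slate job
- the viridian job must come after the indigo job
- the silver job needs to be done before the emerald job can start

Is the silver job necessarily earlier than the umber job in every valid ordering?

Nothing in the constraints links the silver job and the umber job; they are unordered relative to each other.
A valid ordering placing the umber job before the silver job exists, so the answer is no.

No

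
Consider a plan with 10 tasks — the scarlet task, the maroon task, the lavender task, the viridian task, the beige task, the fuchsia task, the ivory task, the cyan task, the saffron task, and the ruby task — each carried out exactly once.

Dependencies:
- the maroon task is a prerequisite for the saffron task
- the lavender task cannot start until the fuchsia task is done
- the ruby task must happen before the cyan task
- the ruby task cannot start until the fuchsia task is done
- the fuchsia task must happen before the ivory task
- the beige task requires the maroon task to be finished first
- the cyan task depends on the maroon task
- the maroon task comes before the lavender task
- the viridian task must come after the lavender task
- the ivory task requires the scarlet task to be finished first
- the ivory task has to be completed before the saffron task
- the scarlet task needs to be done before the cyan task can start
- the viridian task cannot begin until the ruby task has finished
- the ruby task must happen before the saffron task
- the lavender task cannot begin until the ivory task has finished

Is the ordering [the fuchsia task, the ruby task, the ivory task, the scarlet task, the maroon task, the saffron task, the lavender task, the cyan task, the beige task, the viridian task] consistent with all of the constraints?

Here the scarlet task comes after the ivory task.
That contradicts the constraint that the scarlet task must precede the ivory task.

No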